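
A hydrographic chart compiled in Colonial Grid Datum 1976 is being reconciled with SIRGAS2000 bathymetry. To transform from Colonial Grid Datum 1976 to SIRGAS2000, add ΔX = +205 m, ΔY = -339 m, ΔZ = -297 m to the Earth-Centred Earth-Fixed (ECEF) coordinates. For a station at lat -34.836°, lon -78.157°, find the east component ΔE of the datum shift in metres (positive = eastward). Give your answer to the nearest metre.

ΔE = 131 m

The local east axis at (φ, λ) is (−sin λ, cos λ, 0), so ΔE = −sin(-78.157°)·205 + cos(-78.157°)·(-339) = 131.06 m.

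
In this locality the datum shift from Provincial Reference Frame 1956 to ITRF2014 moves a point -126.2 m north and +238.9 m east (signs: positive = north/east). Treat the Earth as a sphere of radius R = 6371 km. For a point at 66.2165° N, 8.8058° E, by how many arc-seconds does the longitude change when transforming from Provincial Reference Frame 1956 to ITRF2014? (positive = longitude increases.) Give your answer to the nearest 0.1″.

At latitude 66.2165°, cos φ = 0.403282.
One radian of longitude at latitude φ spans R cos φ, so Δλ = ΔE / (R cos φ) = 238.9 / (6371000 × 0.403282) = 9.2982e-05 rad = 19.179″.

Δλ = 19.2″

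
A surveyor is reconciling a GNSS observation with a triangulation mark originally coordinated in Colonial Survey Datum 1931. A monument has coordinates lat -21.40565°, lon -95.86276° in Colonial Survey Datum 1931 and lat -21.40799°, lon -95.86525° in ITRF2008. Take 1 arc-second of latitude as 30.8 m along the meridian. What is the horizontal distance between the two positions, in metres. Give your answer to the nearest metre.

365 m

Δφ = -21.40799° − -21.40565° = -0.00234°; Δλ = -95.86525° − -95.86276° = -0.00249°.
1° of latitude = 3600 × 30.80 = 110880 m.
ΔN = Δφ × 110880 = -259.5 m; ΔE = Δλ × 110880 × cos(-21.40565°) = -0.00249 × 110880 × 0.931020 = -257.0 m.
Distance = √(ΔE² + ΔN²) = √((-257.0)² + (-259.5)²) = 365.2 m.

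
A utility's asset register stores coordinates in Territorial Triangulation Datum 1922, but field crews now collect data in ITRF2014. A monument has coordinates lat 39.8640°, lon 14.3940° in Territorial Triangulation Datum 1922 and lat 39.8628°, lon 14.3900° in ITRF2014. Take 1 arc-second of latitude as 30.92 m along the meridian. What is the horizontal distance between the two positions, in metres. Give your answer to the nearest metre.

Δφ = 39.8628° − 39.8640° = -0.0012°; Δλ = 14.3900° − 14.3940° = -0.0040°.
1° of latitude = 3600 × 30.92 = 111312 m.
ΔN = Δφ × 111312 = -133.6 m; ΔE = Δλ × 111312 × cos(39.8640°) = -0.0040 × 111312 × 0.767568 = -341.8 m.
Distance = √(ΔE² + ΔN²) = √((-341.8)² + (-133.6)²) = 366.9 m.

367 m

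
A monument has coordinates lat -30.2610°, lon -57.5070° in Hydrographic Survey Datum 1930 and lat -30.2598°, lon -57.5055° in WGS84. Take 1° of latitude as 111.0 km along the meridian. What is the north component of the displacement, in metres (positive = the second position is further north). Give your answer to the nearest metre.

Δφ = -30.2598° − -30.2610° = +0.0012°; Δλ = -57.5055° − -57.5070° = +0.0015°.
ΔN = Δφ × 111000 = 133.2 m; ΔE = Δλ × 111000 × cos(-30.2610°) = +0.0015 × 111000 × 0.863739 = 143.8 m.

ΔN = 133 m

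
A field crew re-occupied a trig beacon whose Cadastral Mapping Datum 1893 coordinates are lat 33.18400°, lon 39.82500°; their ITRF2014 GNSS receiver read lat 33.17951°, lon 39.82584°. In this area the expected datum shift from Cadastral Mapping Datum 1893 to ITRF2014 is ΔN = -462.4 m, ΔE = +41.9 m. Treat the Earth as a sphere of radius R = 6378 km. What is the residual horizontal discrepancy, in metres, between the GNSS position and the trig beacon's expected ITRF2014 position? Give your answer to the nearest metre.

52 m

Observed coordinate differences: Δφ = -0.00449°, Δλ = +0.00084°.
Converting to metres (1° lat = 111317 m, cos φ = 0.836917): observed ΔN = -499.8 m, observed ΔE = 78.3 m.
Subtracting the expected shift leaves a residual of -499.8 − (-462.4) = -37.4 m north and 78.3 − (41.9) = 36.4 m east.
Residual distance = √((-37.4)² + 36.4²) = 52.2 m.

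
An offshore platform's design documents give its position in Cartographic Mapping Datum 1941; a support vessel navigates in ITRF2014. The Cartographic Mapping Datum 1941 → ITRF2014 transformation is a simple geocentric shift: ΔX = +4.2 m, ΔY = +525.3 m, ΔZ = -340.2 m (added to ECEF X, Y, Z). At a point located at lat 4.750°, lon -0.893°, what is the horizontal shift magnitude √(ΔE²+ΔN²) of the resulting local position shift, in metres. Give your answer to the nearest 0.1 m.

625.0 m

The local east axis at (φ, λ) is (−sin λ, cos λ, 0), so ΔE = −sin(-0.893°)·4.2 + cos(-0.893°)·525.3 = 525.30 m.
The local north axis is (−sin φ cos λ, −sin φ sin λ, cos φ), giving ΔN = -0.348 + 0.678 − 339.032 = -338.70 m.
Horizontal magnitude = √(ΔE² + ΔN²) = √(525.30² + (-338.70)²) = 625.03 m.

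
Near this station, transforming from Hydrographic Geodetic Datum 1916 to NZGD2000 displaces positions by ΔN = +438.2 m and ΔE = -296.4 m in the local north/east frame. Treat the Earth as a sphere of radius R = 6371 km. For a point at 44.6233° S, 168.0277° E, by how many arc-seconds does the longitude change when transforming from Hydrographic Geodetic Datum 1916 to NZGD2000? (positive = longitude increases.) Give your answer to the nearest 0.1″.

Δλ = -13.5″

At latitude -44.6233°, cos φ = 0.711740.
One radian of longitude at latitude φ spans R cos φ, so Δλ = ΔE / (R cos φ) = -296.4 / (6371000 × 0.711740) = -6.5366e-05 rad = -13.483″.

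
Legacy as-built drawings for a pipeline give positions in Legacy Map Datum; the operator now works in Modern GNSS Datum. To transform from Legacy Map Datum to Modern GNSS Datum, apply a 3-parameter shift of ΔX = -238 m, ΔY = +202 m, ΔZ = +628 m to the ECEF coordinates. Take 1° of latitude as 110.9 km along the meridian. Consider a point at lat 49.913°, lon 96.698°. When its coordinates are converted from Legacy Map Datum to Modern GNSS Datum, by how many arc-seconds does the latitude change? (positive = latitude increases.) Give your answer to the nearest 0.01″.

Δφ = 7.46″

sin φ = 0.765068, cos φ = 0.643950, sin λ = 0.993175, cos λ = -0.116636.
North component: ΔN = −sin φ cos λ·ΔX − sin φ sin λ·ΔY + cos φ·ΔZ = −(0.765068)(-0.116636)(-238) − (0.765068)(0.993175)(202) + (0.643950)(628) = 229.67 m.
1° of latitude spans 110900 m, so Δφ = 229.67 / 110900 × 3600 = 7.456″.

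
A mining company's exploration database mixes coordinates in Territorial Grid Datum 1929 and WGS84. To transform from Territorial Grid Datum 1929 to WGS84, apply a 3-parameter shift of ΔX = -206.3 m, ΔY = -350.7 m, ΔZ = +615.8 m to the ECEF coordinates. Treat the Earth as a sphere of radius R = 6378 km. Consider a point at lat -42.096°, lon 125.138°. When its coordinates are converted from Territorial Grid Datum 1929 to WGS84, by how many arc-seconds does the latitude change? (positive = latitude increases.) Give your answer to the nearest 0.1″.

Δφ = 11.1″

sin φ = -0.670375, cos φ = 0.742023, sin λ = 0.817768, cos λ = -0.575548.
North component: ΔN = −sin φ cos λ·ΔX − sin φ sin λ·ΔY + cos φ·ΔZ = −(-0.670375)(-0.575548)(-206.3) − (-0.670375)(0.817768)(-350.7) + (0.742023)(615.8) = 344.28 m.
1° of latitude spans πR/180 = 111317 m, so Δφ = 344.28 / 111317 × 3600 = 11.134″.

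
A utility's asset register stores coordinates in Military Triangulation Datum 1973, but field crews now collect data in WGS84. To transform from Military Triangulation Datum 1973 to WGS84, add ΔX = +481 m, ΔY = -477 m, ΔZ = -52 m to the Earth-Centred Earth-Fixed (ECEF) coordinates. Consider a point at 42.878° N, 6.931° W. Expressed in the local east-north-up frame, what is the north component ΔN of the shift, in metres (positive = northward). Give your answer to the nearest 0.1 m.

At φ = 42.878°, λ = -6.931°: sin φ = 0.680440, cos φ = 0.732804, sin λ = -0.120674, cos λ = 0.992692.
ΔN = −sin φ cos λ·ΔX − sin φ sin λ·ΔY + cos φ·ΔZ = −(0.680440)(0.992692)(481) − (0.680440)(-0.120674)(-477) + (0.732804)(-52) = -402.17 m.

ΔN = -402.2 m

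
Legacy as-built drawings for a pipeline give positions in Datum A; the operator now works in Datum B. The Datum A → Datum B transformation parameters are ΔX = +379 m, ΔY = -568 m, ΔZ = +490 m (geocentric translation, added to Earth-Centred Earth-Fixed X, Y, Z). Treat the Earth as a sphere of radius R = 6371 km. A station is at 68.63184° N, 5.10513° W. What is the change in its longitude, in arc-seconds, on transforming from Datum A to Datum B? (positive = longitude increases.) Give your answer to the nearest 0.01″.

sin φ = 0.931258, cos φ = 0.364359, sin λ = -0.088983, cos λ = 0.996033.
East component: ΔE = −sin λ·ΔX + cos λ·ΔY = −(-0.088983)(379) + (0.996033)(-568) = -532.02 m.
1° of latitude spans πR/180 = 111195 m; at latitude φ, 1° of longitude spans that × cos φ = 40514.9 m, so Δλ = -532.02 / 40514.9 × 3600 = -47.273″.

Δλ = -47.27″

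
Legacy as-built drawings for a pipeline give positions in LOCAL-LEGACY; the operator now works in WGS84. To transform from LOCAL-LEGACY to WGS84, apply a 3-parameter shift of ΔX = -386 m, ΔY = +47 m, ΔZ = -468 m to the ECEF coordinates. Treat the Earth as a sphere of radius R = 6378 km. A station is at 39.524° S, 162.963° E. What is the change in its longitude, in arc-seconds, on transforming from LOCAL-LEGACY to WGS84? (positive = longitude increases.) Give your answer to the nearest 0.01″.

sin φ = -0.636401, cos φ = 0.771358, sin λ = 0.292989, cos λ = -0.956116.
East component: ΔE = −sin λ·ΔX + cos λ·ΔY = −(0.292989)(-386) + (-0.956116)(47) = 68.16 m.
1° of latitude spans πR/180 = 111317 m; at latitude φ, 1° of longitude spans that × cos φ = 85865.3 m, so Δλ = 68.16 / 85865.3 × 3600 = 2.858″.

Δλ = 2.86″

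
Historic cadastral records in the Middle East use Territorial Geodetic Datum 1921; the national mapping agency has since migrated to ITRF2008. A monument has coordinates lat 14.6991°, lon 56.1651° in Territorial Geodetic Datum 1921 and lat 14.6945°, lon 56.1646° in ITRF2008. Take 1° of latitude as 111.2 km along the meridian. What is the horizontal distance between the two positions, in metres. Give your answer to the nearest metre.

514 m

Δφ = 14.6945° − 14.6991° = -0.0046°; Δλ = 56.1646° − 56.1651° = -0.0005°.
ΔN = Δφ × 111200 = -511.5 m; ΔE = Δλ × 111200 × cos(14.6991°) = -0.0005 × 111200 × 0.967272 = -53.8 m.
Distance = √(ΔE² + ΔN²) = √((-53.8)² + (-511.5)²) = 514.3 m.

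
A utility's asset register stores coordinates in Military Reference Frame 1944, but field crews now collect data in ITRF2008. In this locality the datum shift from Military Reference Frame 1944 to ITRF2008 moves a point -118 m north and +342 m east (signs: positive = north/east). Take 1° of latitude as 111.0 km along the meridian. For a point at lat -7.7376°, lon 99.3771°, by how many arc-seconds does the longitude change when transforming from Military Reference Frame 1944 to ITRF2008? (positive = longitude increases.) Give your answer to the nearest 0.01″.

Δλ = 11.19″

At latitude -7.7376°, cos φ = 0.990895.
1° of longitude at this latitude = 111.0 × cos φ = 109.99 km, so Δλ = 342.0 / 109989.4 = 0.0031094° = 11.194″.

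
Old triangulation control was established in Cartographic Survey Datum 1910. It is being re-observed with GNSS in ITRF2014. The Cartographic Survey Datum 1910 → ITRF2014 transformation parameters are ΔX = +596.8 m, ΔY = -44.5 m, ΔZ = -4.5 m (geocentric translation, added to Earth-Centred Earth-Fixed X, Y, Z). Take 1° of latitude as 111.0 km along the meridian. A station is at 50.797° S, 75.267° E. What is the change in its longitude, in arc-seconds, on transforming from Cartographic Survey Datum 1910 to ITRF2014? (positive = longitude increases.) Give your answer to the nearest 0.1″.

sin φ = -0.774911, cos φ = 0.632070, sin λ = 0.967121, cos λ = 0.254315.
East component: ΔE = −sin λ·ΔX + cos λ·ΔY = −(0.967121)(596.8) + (0.254315)(-44.5) = -588.50 m.
1° of latitude spans 111000 m; at latitude φ, 1° of longitude spans that × cos φ = 70159.8 m, so Δλ = -588.50 / 70159.8 × 3600 = -30.197″.

Δλ = -30.2″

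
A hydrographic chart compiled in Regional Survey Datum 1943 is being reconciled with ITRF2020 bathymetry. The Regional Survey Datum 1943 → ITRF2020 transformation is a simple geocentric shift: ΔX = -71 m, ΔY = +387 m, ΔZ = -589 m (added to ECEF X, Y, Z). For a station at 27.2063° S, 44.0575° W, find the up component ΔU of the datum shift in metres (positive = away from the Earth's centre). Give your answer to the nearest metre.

ΔU = -15 m

At φ = -27.2063°, λ = -44.0575°: sin φ = -0.457196, cos φ = 0.889366, sin λ = -0.695380, cos λ = 0.718642.
ΔU = cos φ cos λ·ΔX + cos φ sin λ·ΔY + sin φ·ΔZ = (0.889366)(0.718642)(-71) + (0.889366)(-0.695380)(387) + (-0.457196)(-589) = -15.43 m.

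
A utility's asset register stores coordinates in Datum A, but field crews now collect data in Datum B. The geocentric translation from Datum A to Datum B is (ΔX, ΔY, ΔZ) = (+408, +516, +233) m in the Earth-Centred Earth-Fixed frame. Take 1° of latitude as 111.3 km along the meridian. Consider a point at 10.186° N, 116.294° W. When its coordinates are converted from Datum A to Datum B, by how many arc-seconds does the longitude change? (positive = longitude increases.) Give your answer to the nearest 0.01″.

sin φ = 0.176844, cos φ = 0.984239, sin λ = -0.896533, cos λ = -0.442977.
East component: ΔE = −sin λ·ΔX + cos λ·ΔY = −(-0.896533)(408) + (-0.442977)(516) = 137.21 m.
1° of latitude spans 111300 m; at latitude φ, 1° of longitude spans that × cos φ = 109545.8 m, so Δλ = 137.21 / 109545.8 × 3600 = 4.509″.

Δλ = 4.51″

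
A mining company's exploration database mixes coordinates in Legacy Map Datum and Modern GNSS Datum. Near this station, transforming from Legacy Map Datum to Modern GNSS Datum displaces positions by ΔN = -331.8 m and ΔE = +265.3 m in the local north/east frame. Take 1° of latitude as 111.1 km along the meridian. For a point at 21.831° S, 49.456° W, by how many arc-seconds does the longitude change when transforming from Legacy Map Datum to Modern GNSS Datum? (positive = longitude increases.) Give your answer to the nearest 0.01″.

At latitude -21.831°, cos φ = 0.928285.
1° of longitude at this latitude = 111.1 × cos φ = 103.13 km, so Δλ = 265.3 / 103132.4 = 0.0025724° = 9.261″.

Δλ = 9.26″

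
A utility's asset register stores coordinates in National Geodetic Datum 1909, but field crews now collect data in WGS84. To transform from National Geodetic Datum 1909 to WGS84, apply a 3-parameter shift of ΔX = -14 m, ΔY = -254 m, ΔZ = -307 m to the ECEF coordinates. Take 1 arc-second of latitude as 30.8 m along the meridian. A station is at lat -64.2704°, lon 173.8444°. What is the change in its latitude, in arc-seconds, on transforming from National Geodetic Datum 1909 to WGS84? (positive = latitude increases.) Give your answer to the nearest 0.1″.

Δφ = -4.7″

sin φ = -0.900853, cos φ = 0.434125, sin λ = 0.107229, cos λ = -0.994234.
North component: ΔN = −sin φ cos λ·ΔX − sin φ sin λ·ΔY + cos φ·ΔZ = −(-0.900853)(-0.994234)(-14) − (-0.900853)(0.107229)(-254) + (0.434125)(-307) = -145.27 m.
1° of latitude spans 3600 × 30.80 = 110880 m, so Δφ = -145.27 / 110880 × 3600 = -4.717″.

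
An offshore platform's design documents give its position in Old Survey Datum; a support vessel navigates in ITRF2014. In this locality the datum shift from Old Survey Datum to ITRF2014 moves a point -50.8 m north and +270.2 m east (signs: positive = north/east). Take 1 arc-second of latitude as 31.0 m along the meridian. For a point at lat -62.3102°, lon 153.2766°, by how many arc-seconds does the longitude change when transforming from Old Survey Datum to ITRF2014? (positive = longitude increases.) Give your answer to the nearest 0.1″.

At latitude -62.3102°, cos φ = 0.464684.
1″ of longitude at this latitude = 31.00 × cos φ = 14.4052 m, so Δλ = 270.2 / 14.4052 = 18.757″.

Δλ = 18.8″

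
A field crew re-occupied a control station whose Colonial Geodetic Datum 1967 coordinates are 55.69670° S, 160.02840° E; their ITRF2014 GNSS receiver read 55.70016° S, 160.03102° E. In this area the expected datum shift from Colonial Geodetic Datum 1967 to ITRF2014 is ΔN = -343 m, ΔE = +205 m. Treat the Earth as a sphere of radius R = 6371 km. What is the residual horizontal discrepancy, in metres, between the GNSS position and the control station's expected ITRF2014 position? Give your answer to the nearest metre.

58 m

Observed coordinate differences: Δφ = -0.00346°, Δλ = +0.00262°.
Converting to metres (1° lat = 111195 m, cos φ = 0.563574): observed ΔN = -384.7 m, observed ΔE = 164.2 m.
Subtracting the expected shift leaves a residual of -384.7 − (-343) = -41.7 m north and 164.2 − (205) = -40.8 m east.
Residual distance = √((-41.7)² + (-40.8)²) = 58.4 m.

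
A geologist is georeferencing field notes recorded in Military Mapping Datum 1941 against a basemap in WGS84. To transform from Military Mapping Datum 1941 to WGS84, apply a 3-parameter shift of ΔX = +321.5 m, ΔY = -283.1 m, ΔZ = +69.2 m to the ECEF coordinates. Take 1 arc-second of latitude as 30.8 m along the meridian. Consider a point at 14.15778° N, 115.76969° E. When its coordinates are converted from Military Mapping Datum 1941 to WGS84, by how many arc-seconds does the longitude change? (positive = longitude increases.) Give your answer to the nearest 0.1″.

Δλ = -5.6″

sin φ = 0.244593, cos φ = 0.969626, sin λ = 0.900549, cos λ = -0.434755.
East component: ΔE = −sin λ·ΔX + cos λ·ΔY = −(0.900549)(321.5) + (-0.434755)(-283.1) = -166.45 m.
1° of latitude spans 3600 × 30.80 = 110880 m; at latitude φ, 1° of longitude spans that × cos φ = 107512.1 m, so Δλ = -166.45 / 107512.1 × 3600 = -5.573″.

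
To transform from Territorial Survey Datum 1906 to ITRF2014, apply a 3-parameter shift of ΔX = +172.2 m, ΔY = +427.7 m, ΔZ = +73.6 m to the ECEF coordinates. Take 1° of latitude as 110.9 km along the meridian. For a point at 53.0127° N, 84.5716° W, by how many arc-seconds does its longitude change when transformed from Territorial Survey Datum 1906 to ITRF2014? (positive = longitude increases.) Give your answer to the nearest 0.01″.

Δλ = 11.43″

sin φ = 0.798769, cos φ = 0.601638, sin λ = -0.995515, cos λ = 0.094602.
East component: ΔE = −sin λ·ΔX + cos λ·ΔY = −(-0.995515)(172.2) + (0.094602)(427.7) = 211.89 m.
1° of latitude spans 110900 m; at latitude φ, 1° of longitude spans that × cos φ = 66721.7 m, so Δλ = 211.89 / 66721.7 × 3600 = 11.433″.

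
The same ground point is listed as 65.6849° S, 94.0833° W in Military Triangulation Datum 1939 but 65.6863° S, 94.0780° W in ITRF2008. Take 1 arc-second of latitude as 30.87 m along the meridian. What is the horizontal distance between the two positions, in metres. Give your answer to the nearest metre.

Δφ = -65.6863° − -65.6849° = -0.0014°; Δλ = -94.0780° − -94.0833° = +0.0053°.
1° of latitude = 3600 × 30.87 = 111132 m.
ΔN = Δφ × 111132 = -155.6 m; ΔE = Δλ × 111132 × cos(-65.6849°) = +0.0053 × 111132 × 0.411755 = 242.5 m.
Distance = √(ΔE² + ΔN²) = √(242.5² + (-155.6)²) = 288.1 m.

288 m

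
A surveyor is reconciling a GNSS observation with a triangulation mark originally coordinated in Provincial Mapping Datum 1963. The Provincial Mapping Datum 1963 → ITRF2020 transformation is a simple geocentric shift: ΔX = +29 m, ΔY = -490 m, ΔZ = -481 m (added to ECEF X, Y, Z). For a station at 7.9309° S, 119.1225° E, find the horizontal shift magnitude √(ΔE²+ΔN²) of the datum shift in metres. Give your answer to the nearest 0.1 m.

578.1 m

At φ = -7.9309°, λ = 119.1225°: sin φ = -0.137979, cos φ = 0.990435, sin λ = 0.873581, cos λ = -0.486678.
ΔE = −sin λ·ΔX + cos λ·ΔY = −(0.873581)·(29) + (-0.486678)·(-490) = 213.14 m.
ΔN = −sin φ cos λ·ΔX − sin φ sin λ·ΔY + cos φ·ΔZ = −(-0.137979)(-0.486678)(29) − (-0.137979)(0.873581)(-490) + (0.990435)(-481) = -537.41 m.
Horizontal magnitude = √(ΔE² + ΔN²) = √(213.14² + (-537.41)²) = 578.13 m.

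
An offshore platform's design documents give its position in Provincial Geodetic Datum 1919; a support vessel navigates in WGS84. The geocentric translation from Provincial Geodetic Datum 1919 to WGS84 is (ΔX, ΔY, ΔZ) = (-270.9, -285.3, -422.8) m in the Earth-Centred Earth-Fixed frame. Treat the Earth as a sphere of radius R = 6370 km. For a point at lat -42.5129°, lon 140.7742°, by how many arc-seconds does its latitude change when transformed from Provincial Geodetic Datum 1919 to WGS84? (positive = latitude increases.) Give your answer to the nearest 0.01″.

sin φ = -0.675756, cos φ = 0.737125, sin λ = 0.632378, cos λ = -0.774660.
North component: ΔN = −sin φ cos λ·ΔX − sin φ sin λ·ΔY + cos φ·ΔZ = −(-0.675756)(-0.774660)(-270.9) − (-0.675756)(0.632378)(-285.3) + (0.737125)(-422.8) = -291.76 m.
1° of latitude spans πR/180 = 111177 m, so Δφ = -291.76 / 111177 × 3600 = -9.448″.

Δφ = -9.45″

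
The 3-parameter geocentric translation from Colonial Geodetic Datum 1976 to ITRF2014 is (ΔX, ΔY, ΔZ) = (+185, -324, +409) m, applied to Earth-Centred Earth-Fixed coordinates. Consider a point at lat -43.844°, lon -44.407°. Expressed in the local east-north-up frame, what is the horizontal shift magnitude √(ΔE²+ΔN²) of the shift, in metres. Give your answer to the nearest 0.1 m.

553.1 m

At φ = -43.844°, λ = -44.407°: sin φ = -0.692697, cos φ = 0.721228, sin λ = -0.699751, cos λ = 0.714387.
ΔE = −sin λ·ΔX + cos λ·ΔY = −(-0.699751)·(185) + (0.714387)·(-324) = -102.01 m.
ΔN = −sin φ cos λ·ΔX − sin φ sin λ·ΔY + cos φ·ΔZ = −(-0.692697)(0.714387)(185) − (-0.692697)(-0.699751)(-324) + (0.721228)(409) = 543.58 m.
Horizontal magnitude = √(ΔE² + ΔN²) = √((-102.01)² + 543.58²) = 553.07 m.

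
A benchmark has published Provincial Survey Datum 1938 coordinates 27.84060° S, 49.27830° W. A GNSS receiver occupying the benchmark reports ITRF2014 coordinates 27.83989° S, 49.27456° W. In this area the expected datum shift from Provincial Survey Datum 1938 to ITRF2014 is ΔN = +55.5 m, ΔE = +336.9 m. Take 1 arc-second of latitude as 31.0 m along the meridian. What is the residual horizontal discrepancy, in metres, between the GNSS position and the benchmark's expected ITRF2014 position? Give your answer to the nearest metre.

Observed coordinate differences: Δφ = +0.00071°, Δλ = +0.00374°.
Converting to metres (1° lat = 111600 m, cos φ = 0.884250): observed ΔN = 79.2 m, observed ΔE = 369.1 m.
Subtracting the expected shift leaves a residual of 79.2 − (55.5) = 23.7 m north and 369.1 − (336.9) = 32.2 m east.
Residual distance = √(23.7² + 32.2²) = 40.0 m.

40 m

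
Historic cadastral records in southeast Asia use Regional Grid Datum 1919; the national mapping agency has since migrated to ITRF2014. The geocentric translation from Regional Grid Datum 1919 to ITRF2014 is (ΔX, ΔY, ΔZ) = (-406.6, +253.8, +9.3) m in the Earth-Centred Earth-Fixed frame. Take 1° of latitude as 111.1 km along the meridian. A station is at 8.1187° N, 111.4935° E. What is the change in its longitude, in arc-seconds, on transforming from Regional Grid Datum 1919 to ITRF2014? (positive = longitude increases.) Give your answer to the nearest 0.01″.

Δλ = 9.34″

sin φ = 0.141224, cos φ = 0.989978, sin λ = 0.930459, cos λ = -0.366396.
East component: ΔE = −sin λ·ΔX + cos λ·ΔY = −(0.930459)(-406.6) + (-0.366396)(253.8) = 285.33 m.
1° of latitude spans 111100 m; at latitude φ, 1° of longitude spans that × cos φ = 109986.5 m, so Δλ = 285.33 / 109986.5 × 3600 = 9.339″.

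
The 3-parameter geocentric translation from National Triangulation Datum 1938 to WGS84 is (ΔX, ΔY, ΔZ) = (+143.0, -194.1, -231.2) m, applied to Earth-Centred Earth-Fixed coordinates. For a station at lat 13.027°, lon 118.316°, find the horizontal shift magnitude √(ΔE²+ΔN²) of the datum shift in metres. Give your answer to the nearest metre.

175 m

The local east axis at (φ, λ) is (−sin λ, cos λ, 0), so ΔE = −sin(118.316°)·143.0 + cos(118.316°)·(-194.1) = -33.82 m.
The local north axis is (−sin φ cos λ, −sin φ sin λ, cos φ), giving ΔN = 15.290 + 38.517 − 225.250 = -171.44 m.
Horizontal magnitude = √(ΔE² + ΔN²) = √((-33.82)² + (-171.44)²) = 174.75 m.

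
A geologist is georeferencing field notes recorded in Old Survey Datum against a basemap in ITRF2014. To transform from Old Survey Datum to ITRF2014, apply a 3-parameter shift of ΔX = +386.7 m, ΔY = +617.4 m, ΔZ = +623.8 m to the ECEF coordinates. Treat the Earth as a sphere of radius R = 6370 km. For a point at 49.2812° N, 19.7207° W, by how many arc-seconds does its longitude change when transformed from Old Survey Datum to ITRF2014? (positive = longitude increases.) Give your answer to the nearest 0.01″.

Δλ = 35.33″

sin φ = 0.757920, cos φ = 0.652347, sin λ = -0.337435, cos λ = 0.941349.
East component: ΔE = −sin λ·ΔX + cos λ·ΔY = −(-0.337435)(386.7) + (0.941349)(617.4) = 711.67 m.
1° of latitude spans πR/180 = 111177 m; at latitude φ, 1° of longitude spans that × cos φ = 72526.3 m, so Δλ = 711.67 / 72526.3 × 3600 = 35.326″.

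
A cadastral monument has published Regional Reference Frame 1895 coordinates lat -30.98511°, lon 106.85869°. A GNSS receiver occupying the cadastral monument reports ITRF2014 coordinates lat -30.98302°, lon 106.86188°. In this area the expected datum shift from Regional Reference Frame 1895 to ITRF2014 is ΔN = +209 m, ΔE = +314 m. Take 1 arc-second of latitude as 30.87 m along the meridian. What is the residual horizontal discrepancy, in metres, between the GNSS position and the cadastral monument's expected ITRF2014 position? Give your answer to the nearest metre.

Observed coordinate differences: Δφ = +0.00209°, Δλ = +0.00319°.
Converting to metres (1° lat = 111132 m, cos φ = 0.857301): observed ΔN = 232.3 m, observed ΔE = 303.9 m.
Subtracting the expected shift leaves a residual of 232.3 − (209) = 23.3 m north and 303.9 − (314) = -10.1 m east.
Residual distance = √(23.3² + (-10.1)²) = 25.4 m.

25 m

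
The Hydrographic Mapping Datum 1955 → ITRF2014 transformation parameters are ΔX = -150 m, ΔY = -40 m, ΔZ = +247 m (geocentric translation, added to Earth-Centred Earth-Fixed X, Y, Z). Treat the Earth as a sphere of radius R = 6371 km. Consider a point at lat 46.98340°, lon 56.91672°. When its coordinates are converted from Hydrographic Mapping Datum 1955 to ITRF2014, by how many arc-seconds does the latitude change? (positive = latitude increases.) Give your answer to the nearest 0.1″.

Δφ = 8.2″

sin φ = 0.731156, cos φ = 0.682210, sin λ = 0.837878, cos λ = 0.545857.
North component: ΔN = −sin φ cos λ·ΔX − sin φ sin λ·ΔY + cos φ·ΔZ = −(0.731156)(0.545857)(-150) − (0.731156)(0.837878)(-40) + (0.682210)(247) = 252.88 m.
1° of latitude spans πR/180 = 111195 m, so Δφ = 252.88 / 111195 × 3600 = 8.187″.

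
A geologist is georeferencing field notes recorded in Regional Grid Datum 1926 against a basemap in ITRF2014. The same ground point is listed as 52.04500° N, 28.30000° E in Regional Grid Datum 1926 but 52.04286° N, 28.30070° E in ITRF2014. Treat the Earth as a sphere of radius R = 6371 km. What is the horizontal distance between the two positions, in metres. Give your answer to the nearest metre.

Δφ = 52.04286° − 52.04500° = -0.00214°; Δλ = 28.30070° − 28.30000° = +0.00070°.
1° along a meridian = πR/180 = 111195 m.
ΔN = Δφ × 111195 = -238.0 m; ΔE = Δλ × 111195 × cos(52.04500°) = +0.00070 × 111195 × 0.615042 = 47.9 m.
Distance = √(ΔE² + ΔN²) = √(47.9² + (-238.0)²) = 242.7 m.

243 m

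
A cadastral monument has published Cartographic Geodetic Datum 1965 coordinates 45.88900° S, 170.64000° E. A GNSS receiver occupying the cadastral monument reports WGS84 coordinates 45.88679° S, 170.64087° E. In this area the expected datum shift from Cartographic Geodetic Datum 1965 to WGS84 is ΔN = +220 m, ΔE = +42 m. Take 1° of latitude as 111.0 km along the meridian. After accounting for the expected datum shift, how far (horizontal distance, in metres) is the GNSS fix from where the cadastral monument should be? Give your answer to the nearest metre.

36 m

Observed coordinate differences: Δφ = +0.00221°, Δλ = +0.00087°.
Converting to metres (1° lat = 111000 m, cos φ = 0.696051): observed ΔN = 245.3 m, observed ΔE = 67.2 m.
Subtracting the expected shift leaves a residual of 245.3 − (220) = 25.3 m north and 67.2 − (42) = 25.2 m east.
Residual distance = √(25.3² + 25.2²) = 35.7 m.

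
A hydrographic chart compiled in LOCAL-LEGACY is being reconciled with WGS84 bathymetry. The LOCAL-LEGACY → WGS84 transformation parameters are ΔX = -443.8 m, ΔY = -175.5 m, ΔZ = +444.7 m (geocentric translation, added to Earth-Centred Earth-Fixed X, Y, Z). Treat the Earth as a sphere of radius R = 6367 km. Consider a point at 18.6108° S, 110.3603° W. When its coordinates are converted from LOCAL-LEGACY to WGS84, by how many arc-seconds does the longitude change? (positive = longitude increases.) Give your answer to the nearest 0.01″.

Δλ = -12.14″

sin φ = -0.319138, cos φ = 0.947708, sin λ = -0.937523, cos λ = -0.347923.
East component: ΔE = −sin λ·ΔX + cos λ·ΔY = −(-0.937523)(-443.8) + (-0.347923)(-175.5) = -355.01 m.
1° of latitude spans πR/180 = 111125 m; at latitude φ, 1° of longitude spans that × cos φ = 105314.2 m, so Δλ = -355.01 / 105314.2 × 3600 = -12.136″.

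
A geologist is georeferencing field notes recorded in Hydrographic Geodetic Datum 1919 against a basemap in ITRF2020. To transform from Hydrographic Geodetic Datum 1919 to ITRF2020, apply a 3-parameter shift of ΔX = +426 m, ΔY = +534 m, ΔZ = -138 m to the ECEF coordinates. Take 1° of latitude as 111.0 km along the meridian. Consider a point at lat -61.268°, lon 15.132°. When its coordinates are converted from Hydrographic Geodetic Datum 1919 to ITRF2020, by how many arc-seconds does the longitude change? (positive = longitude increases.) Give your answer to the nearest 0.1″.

Δλ = 27.3″

sin φ = -0.876878, cos φ = 0.480713, sin λ = 0.261044, cos λ = 0.965327.
East component: ΔE = −sin λ·ΔX + cos λ·ΔY = −(0.261044)(426) + (0.965327)(534) = 404.28 m.
1° of latitude spans 111000 m; at latitude φ, 1° of longitude spans that × cos φ = 53359.2 m, so Δλ = 404.28 / 53359.2 × 3600 = 27.276″.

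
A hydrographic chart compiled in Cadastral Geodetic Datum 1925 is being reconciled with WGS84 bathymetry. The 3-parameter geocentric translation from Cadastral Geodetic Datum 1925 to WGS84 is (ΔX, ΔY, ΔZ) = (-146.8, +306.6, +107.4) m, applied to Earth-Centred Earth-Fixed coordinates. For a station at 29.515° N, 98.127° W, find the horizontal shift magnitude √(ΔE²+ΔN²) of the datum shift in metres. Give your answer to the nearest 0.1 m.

At φ = 29.515°, λ = -98.127°: sin φ = 0.492651, cos φ = 0.870227, sin λ = -0.989957, cos λ = -0.141368.
ΔE = −sin λ·ΔX + cos λ·ΔY = −(-0.989957)·(-146.8) + (-0.141368)·(306.6) = -188.67 m.
ΔN = −sin φ cos λ·ΔX − sin φ sin λ·ΔY + cos φ·ΔZ = −(0.492651)(-0.141368)(-146.8) − (0.492651)(-0.989957)(306.6) + (0.870227)(107.4) = 232.77 m.
Horizontal magnitude = √(ΔE² + ΔN²) = √((-188.67)² + 232.77²) = 299.63 m.

299.6 m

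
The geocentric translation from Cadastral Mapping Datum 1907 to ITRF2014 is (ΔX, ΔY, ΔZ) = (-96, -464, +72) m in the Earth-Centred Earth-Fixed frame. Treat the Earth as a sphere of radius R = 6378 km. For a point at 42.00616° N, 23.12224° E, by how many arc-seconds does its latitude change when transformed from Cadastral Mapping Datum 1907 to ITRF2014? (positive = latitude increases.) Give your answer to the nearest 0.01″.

Δφ = 7.58″

sin φ = 0.669210, cos φ = 0.743073, sin λ = 0.392694, cos λ = 0.919669.
North component: ΔN = −sin φ cos λ·ΔX − sin φ sin λ·ΔY + cos φ·ΔZ = −(0.669210)(0.919669)(-96) − (0.669210)(0.392694)(-464) + (0.743073)(72) = 234.52 m.
1° of latitude spans πR/180 = 111317 m, so Δφ = 234.52 / 111317 × 3600 = 7.584″.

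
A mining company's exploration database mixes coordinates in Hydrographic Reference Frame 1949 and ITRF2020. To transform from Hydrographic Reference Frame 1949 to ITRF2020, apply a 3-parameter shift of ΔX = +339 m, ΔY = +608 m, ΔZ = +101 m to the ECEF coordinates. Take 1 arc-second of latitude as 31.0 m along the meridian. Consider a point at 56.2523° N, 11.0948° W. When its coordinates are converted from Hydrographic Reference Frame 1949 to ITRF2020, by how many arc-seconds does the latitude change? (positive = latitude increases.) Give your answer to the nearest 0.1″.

Δφ = -4.0″

sin φ = 0.831492, cos φ = 0.555537, sin λ = -0.192433, cos λ = 0.981310.
North component: ΔN = −sin φ cos λ·ΔX − sin φ sin λ·ΔY + cos φ·ΔZ = −(0.831492)(0.981310)(339) − (0.831492)(-0.192433)(608) + (0.555537)(101) = -123.21 m.
1° of latitude spans 3600 × 31.00 = 111600 m, so Δφ = -123.21 / 111600 × 3600 = -3.975″.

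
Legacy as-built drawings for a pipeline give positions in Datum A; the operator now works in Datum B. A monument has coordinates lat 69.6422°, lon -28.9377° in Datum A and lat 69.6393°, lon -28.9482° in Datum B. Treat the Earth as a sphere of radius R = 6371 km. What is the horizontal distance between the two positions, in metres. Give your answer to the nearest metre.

Δφ = 69.6393° − 69.6422° = -0.0029°; Δλ = -28.9482° − -28.9377° = -0.0105°.
1° along a meridian = πR/180 = 111195 m.
ΔN = Δφ × 111195 = -322.5 m; ΔE = Δλ × 111195 × cos(69.6422°) = -0.0105 × 111195 × 0.347882 = -406.2 m.
Distance = √(ΔE² + ΔN²) = √((-406.2)² + (-322.5)²) = 518.6 m.

519 m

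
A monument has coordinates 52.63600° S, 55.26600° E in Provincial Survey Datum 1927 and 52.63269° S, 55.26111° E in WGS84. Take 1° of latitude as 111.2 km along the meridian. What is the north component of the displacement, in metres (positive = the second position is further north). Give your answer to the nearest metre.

ΔN = 368 m

Δφ = -52.63269° − -52.63600° = +0.00331°; Δλ = 55.26111° − 55.26600° = -0.00489°.
ΔN = Δφ × 111200 = 368.1 m; ΔE = Δλ × 111200 × cos(-52.63600°) = -0.00489 × 111200 × 0.606877 = -330.0 m.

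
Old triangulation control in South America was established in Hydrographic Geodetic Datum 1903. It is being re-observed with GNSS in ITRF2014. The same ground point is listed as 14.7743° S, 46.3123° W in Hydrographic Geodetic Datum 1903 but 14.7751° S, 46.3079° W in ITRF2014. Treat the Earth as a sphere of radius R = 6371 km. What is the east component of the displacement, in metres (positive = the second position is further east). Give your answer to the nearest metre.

ΔE = 473 m

Δφ = -14.7751° − -14.7743° = -0.0008°; Δλ = -46.3079° − -46.3123° = +0.0044°.
1° along a meridian = πR/180 = 111195 m.
ΔN = Δφ × 111195 = -89.0 m; ΔE = Δλ × 111195 × cos(-14.7743°) = +0.0044 × 111195 × 0.966938 = 473.1 m.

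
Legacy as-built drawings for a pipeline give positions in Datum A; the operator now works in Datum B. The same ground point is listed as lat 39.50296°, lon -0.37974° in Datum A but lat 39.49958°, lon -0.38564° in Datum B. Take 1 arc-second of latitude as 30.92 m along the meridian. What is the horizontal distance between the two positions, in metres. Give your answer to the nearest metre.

Δφ = 39.49958° − 39.50296° = -0.00338°; Δλ = -0.38564° − -0.37974° = -0.00590°.
1° of latitude = 3600 × 30.92 = 111312 m.
ΔN = Δφ × 111312 = -376.2 m; ΔE = Δλ × 111312 × cos(39.50296°) = -0.00590 × 111312 × 0.771592 = -506.7 m.
Distance = √(ΔE² + ΔN²) = √((-506.7)² + (-376.2)²) = 631.1 m.

631 m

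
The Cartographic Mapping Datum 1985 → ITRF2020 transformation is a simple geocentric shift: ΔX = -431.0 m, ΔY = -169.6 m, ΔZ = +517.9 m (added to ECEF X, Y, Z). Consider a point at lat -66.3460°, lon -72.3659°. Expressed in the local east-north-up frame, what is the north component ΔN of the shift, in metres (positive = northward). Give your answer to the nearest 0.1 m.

The local north axis is (−sin φ cos λ, −sin φ sin λ, cos φ), giving ΔN = -119.596 + 148.051 + 207.788 = 236.24 m.

ΔN = 236.2 m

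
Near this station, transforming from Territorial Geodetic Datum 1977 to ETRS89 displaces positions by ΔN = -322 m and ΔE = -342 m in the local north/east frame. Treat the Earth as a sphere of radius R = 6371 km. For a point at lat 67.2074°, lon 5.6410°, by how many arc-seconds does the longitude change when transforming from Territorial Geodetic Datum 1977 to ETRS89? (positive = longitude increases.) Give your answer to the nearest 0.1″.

At latitude 67.2074°, cos φ = 0.387397.
One radian of longitude at latitude φ spans R cos φ, so Δλ = ΔE / (R cos φ) = -342.0 / (6371000 × 0.387397) = -1.3857e-04 rad = -28.582″.

Δλ = -28.6″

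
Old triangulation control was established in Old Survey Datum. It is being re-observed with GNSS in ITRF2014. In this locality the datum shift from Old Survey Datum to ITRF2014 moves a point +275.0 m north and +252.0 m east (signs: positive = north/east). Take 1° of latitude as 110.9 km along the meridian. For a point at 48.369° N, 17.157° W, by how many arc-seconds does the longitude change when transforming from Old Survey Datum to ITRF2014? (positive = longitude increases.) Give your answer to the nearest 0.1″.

Δλ = 12.3″

At latitude 48.369°, cos φ = 0.664331.
1° of longitude at this latitude = 110.9 × cos φ = 73.67 km, so Δλ = 252.0 / 73674.3 = 0.0034205° = 12.314″.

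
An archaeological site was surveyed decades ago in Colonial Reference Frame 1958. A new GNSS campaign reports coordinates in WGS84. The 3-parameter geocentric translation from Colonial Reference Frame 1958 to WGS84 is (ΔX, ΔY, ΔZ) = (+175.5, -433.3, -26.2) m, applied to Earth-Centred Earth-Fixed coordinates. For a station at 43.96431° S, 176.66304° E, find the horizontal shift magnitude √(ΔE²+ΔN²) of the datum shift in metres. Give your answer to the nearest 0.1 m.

450.9 m

At φ = -43.96431°, λ = 176.66304°: sin φ = -0.694210, cos φ = 0.719772, sin λ = 0.058208, cos λ = -0.998304.
ΔE = −sin λ·ΔX + cos λ·ΔY = −(0.058208)·(175.5) + (-0.998304)·(-433.3) = 422.35 m.
ΔN = −sin φ cos λ·ΔX − sin φ sin λ·ΔY + cos φ·ΔZ = −(-0.694210)(-0.998304)(175.5) − (-0.694210)(0.058208)(-433.3) + (0.719772)(-26.2) = -157.99 m.
Horizontal magnitude = √(ΔE² + ΔN²) = √(422.35² + (-157.99)²) = 450.93 m.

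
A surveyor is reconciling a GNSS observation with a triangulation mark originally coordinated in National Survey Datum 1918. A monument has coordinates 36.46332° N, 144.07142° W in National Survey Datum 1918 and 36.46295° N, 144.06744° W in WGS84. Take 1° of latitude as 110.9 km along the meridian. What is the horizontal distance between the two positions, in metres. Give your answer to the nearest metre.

357 m

Δφ = 36.46295° − 36.46332° = -0.00037°; Δλ = -144.06744° − -144.07142° = +0.00398°.
ΔN = Δφ × 110900 = -41.0 m; ΔE = Δλ × 110900 × cos(36.46332°) = +0.00398 × 110900 × 0.804237 = 355.0 m.
Distance = √(ΔE² + ΔN²) = √(355.0² + (-41.0)²) = 357.3 m.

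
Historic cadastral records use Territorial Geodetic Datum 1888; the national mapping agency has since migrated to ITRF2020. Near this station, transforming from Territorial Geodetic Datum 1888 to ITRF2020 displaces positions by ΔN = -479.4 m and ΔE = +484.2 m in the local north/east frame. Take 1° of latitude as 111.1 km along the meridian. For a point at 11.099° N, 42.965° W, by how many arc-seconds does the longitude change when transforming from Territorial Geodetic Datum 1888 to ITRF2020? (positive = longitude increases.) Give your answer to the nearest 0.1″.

Δλ = 16.0″

At latitude 11.099°, cos φ = 0.981296.
1° of longitude at this latitude = 111.1 × cos φ = 109.02 km, so Δλ = 484.2 / 109022.0 = 0.0044413° = 15.989″.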